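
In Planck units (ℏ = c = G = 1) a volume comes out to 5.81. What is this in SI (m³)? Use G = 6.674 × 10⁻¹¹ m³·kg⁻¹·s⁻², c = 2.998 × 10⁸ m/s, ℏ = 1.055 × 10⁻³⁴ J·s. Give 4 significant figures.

2.454 × 10⁻¹⁰⁴ m³

One Planck volume: V_P = (ℏG/c³)^(3/2) = 4.224 × 10⁻¹⁰⁵ m³.
5.81 × 4.224 × 10⁻¹⁰⁵ m³ = 2.454 × 10⁻¹⁰⁴ m³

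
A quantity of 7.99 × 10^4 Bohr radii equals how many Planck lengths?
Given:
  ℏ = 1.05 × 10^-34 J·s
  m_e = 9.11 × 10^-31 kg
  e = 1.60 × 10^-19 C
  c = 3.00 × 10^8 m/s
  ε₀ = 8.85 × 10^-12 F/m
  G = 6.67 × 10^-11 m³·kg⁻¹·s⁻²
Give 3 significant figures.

2.61 × 10^29

Bohr radius: a₀ = 4πε₀ℏ²/(m_e e²) = 5.26 × 10^-11 m
Planck length: ℓ_P = √(ℏG/c³) = 1.61 × 10^-35 m
7.99 × 10^4 × 5.26 × 10^-11 / 1.61 × 10^-35 = 2.61 × 10^29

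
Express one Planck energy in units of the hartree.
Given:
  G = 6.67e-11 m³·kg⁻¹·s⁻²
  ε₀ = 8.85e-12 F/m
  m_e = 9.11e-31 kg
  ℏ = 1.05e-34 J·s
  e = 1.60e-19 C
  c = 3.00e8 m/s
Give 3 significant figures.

4.47e26

Planck energy: E_P = √(ℏc⁵/G) = 1.96e9 J
hartree: E_h = m_e e⁴/(4πε₀ℏ)² = 4.38e-18 J
ratio = 1.96e9 / 4.38e-18 = 4.47e26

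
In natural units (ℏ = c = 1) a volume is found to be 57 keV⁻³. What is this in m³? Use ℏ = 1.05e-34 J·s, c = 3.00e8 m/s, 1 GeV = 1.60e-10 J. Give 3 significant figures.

Volume is [L]³ = [E]⁻³·(ℏc)³.
1 GeV⁻³ → (ℏc)³ × (1 GeV in J)⁻³ = 7.63e-48 m³.
Convert the energy scale: 57 keV⁻³ = 5.70e19 GeV⁻³.
Result: 5.70e19 × 7.63e-48 = 4.35e-28 m³.

4.35e-28 m³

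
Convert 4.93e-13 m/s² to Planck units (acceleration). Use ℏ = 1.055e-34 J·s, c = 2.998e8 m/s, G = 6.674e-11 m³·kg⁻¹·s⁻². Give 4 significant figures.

Planck acceleration: a_P = √(c⁷/(ℏG)) = 5.560e51 m/s².
4.93e-13 / 5.560e51 = 8.867e-65

8.867e-65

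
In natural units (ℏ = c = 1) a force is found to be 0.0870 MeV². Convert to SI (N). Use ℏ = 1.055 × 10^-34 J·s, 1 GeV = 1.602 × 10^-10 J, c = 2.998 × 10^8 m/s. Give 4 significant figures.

Force is [E]/[L] = [E]²/(ℏc); restore (ℏc)⁻¹.
1 GeV² → 1/(ℏc) × (1 GeV in J)² = 8.114 × 10^5 N.
Convert the energy scale: 0.0870 MeV² = 8.70 × 10^-8 GeV².
Result: 8.70 × 10^-8 × 8.114 × 10^5 = 0.07059 N.

0.07059 N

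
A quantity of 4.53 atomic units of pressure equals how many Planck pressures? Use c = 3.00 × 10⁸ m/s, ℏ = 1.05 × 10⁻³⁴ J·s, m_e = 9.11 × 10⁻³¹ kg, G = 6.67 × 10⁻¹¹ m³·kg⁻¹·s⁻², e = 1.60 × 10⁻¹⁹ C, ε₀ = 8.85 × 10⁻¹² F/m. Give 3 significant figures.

2.92 × 10⁻¹⁰⁰

atomic unit of pressure: P_au = E_h/a₀³ = m_e⁴e¹⁰/((4πε₀)⁵ℏ⁸) = 3.01 × 10¹³ Pa
Planck pressure: p_P = c⁷/(ℏG²) = 4.68 × 10¹¹³ Pa
4.53 × 3.01 × 10¹³ / 4.68 × 10¹¹³ = 2.92 × 10⁻¹⁰⁰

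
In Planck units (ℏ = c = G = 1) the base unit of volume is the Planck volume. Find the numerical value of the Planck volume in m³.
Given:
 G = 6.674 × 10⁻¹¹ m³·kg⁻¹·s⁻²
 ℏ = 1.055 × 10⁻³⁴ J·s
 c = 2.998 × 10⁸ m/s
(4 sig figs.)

V_P = (ℏG/c³)^(3/2)
  = √(1.784 × 10⁻²⁰⁹)
  = 4.224 × 10⁻¹⁰⁵ m³

4.224 × 10⁻¹⁰⁵ m³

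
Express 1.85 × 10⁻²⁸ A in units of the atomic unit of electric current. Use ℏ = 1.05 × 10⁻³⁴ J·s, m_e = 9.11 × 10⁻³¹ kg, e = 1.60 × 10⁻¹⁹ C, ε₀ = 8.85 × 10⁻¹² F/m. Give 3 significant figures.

2.77 × 10⁻²⁶

atomic unit of electric current: I_au = e E_h/ℏ = m_e e⁵/((4πε₀)²ℏ³) = 6.67 × 10⁻³ A.
1.85 × 10⁻²⁸ / 6.67 × 10⁻³ = 2.77 × 10⁻²⁶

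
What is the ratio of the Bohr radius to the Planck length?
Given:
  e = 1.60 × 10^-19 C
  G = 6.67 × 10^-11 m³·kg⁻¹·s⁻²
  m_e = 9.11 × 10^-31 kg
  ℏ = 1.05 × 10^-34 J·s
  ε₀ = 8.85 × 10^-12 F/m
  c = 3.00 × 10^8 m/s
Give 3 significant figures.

3.26 × 10^24

Bohr radius: a₀ = 4πε₀ℏ²/(m_e e²) = 5.26 × 10^-11 m
Planck length: ℓ_P = √(ℏG/c³) = 1.61 × 10^-35 m
ratio = 5.26 × 10^-11 / 1.61 × 10^-35 = 3.26 × 10^24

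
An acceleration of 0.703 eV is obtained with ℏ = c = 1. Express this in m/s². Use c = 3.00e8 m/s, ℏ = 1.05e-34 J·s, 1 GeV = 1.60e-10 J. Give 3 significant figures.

3.21e23 m/s²

Acceleration is [L]/[T]² = c·[E]/ℏ.
1 GeV → c/ℏ × (1 GeV in J) = 4.57e32 m/s².
Convert the energy scale: 0.703 eV = 7.03e-10 GeV.
Result: 7.03e-10 × 4.57e32 = 3.21e23 m/s².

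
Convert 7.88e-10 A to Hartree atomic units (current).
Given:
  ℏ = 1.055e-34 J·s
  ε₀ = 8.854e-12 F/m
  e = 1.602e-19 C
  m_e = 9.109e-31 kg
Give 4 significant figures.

atomic unit of electric current: I_au = e E_h/ℏ = m_e e⁵/((4πε₀)²ℏ³) = 6.612e-3 A.
7.88e-10 / 6.612e-3 = 1.192e-7

1.192e-7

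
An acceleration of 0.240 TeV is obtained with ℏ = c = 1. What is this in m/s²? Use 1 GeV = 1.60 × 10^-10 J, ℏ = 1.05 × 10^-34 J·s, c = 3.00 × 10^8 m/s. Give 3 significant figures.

1.10 × 10^35 m/s²

Acceleration is [L]/[T]² = c·[E]/ℏ.
1 GeV → c/ℏ × (1 GeV in J) = 4.57 × 10^32 m/s².
Convert the energy scale: 0.240 TeV = 240 GeV.
Result: 240 × 4.57 × 10^32 = 1.10 × 10^35 m/s².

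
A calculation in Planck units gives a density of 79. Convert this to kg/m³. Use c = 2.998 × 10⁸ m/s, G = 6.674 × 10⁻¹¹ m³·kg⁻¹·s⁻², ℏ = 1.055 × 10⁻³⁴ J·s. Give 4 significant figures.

One Planck density: ρ_P = c⁵/(ℏG²) = 5.154 × 10⁹⁶ kg/m³.
79 × 5.154 × 10⁹⁶ kg/m³ = 4.072 × 10⁹⁸ kg/m³

4.072 × 10⁹⁸ kg/m³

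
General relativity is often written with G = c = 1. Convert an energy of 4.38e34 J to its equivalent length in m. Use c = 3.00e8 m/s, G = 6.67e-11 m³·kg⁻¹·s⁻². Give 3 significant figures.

Energy → length via G/c⁴.
4.38e34 J × (G/c⁴) = 3.61e-10 m

3.61e-10 m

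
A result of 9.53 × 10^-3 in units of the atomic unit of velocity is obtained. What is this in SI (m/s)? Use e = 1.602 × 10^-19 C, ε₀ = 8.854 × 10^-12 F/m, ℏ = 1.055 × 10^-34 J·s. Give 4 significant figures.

2.084 × 10^4 m/s

One atomic unit of velocity: v_au = e²/(4πε₀ℏ) = 2.186 × 10^6 m/s.
9.53 × 10^-3 × 2.186 × 10^6 m/s = 2.084 × 10^4 m/s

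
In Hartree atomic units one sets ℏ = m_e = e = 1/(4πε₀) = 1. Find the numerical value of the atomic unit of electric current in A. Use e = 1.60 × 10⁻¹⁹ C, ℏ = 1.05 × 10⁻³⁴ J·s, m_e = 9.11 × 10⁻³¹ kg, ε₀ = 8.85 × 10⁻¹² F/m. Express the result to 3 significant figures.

I_au = e E_h/ℏ = m_e e⁵/((4πε₀)²ℏ³)
E_h = 4.38 × 10⁻¹⁸ J
e·E_h/ℏ = 6.67 × 10⁻³ A

6.67 × 10⁻³ A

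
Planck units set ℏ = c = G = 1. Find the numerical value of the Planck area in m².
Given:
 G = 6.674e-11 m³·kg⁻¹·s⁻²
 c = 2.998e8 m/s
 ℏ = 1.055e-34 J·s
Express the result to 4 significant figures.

The unique combination of the constants set to 1 with dimensions of area is A_P = ℏG/c³.
  = 7.041e-45 / 2.695e25
  = 2.613e-70 m²

2.613e-70 m²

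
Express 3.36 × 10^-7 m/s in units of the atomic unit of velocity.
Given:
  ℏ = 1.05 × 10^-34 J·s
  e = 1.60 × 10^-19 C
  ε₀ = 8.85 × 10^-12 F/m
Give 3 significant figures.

atomic unit of velocity: v_au = e²/(4πε₀ℏ) = 2.19 × 10^6 m/s.
3.36 × 10^-7 / 2.19 × 10^6 = 1.53 × 10^-13

1.53 × 10^-13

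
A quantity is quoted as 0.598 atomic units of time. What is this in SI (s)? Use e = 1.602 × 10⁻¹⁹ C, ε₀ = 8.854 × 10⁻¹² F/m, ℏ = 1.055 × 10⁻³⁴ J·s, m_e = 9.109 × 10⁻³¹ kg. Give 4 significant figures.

1.449 × 10⁻¹⁷ s

One atomic unit of time: τ_au = (4πε₀)²ℏ³/(m_e e⁴) = 2.423 × 10⁻¹⁷ s.
0.598 × 2.423 × 10⁻¹⁷ s = 1.449 × 10⁻¹⁷ s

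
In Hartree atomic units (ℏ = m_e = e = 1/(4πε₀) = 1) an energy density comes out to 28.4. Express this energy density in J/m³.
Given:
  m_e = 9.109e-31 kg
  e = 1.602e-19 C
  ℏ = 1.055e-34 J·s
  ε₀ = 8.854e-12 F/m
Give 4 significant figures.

One atomic unit of energy density: u_au = E_h/a₀³ = m_e⁴e¹⁰/((4πε₀)⁵ℏ⁸) = 2.929e13 J/m³.
28.4 × 2.929e13 J/m³ = 8.319e14 J/m³

8.319e14 J/m³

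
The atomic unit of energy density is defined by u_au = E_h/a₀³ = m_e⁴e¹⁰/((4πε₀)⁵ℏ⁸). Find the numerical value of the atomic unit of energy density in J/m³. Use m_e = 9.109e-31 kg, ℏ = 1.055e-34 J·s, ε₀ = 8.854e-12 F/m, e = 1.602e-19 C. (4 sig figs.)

u_au = E_h/a₀³ = m_e⁴e¹⁰/((4πε₀)⁵ℏ⁸)
E_h = 4.354e-18 J
a₀ = 5.297e-11 m
E_h/a₀³ = 2.929e13 J/m³

2.929e13 J/m³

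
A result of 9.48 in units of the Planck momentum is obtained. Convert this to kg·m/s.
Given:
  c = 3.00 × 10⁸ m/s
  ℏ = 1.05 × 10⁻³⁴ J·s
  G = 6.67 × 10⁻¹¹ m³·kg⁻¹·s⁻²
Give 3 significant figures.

61.8 kg·m/s

One Planck momentum: p_P = √(ℏc³/G) = 6.52 kg·m/s.
9.48 × 6.52 kg·m/s = 61.8 kg·m/s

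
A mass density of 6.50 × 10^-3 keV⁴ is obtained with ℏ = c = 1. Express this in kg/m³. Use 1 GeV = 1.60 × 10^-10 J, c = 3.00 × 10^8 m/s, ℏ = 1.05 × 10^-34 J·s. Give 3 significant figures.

1.51 × 10^-6 kg/m³

Mass density is [E]/(c²[L]³) = [E]⁴/(ℏ³c⁵).
1 GeV⁴ → 1/(ℏ³c⁵) × (1 GeV in J)⁴ = 2.33 × 10^20 kg/m³.
Convert the energy scale: 6.50 × 10^-3 keV⁴ = 6.50 × 10^-27 GeV⁴.
Result: 6.50 × 10^-27 × 2.33 × 10^20 = 1.51 × 10^-6 kg/m³.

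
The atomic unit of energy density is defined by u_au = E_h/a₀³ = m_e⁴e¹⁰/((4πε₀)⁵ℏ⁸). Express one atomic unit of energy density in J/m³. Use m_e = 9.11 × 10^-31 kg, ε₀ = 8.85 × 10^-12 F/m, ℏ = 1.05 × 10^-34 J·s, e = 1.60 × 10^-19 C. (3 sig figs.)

3.01 × 10^13 J/m³

u_au = E_h/a₀³ = m_e⁴e¹⁰/((4πε₀)⁵ℏ⁸)
E_h = 4.38 × 10^-18 J
a₀ = 5.26 × 10^-11 m
E_h/a₀³ = 3.01 × 10^13 J/m³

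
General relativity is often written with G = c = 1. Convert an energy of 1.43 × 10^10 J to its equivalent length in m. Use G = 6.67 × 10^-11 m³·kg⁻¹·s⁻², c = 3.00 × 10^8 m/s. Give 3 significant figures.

Energy → length via G/c⁴.
1.43 × 10^10 J × (G/c⁴) = 1.18 × 10^-34 m

1.18 × 10^-34 m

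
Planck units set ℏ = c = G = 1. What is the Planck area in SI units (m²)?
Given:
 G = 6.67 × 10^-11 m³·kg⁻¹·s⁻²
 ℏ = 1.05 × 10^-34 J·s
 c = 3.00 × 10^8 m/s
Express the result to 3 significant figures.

From ℏ = c = G = 1 the area scale is A_P = ℏG/c³.
  = 7.00 × 10^-45 / 2.70 × 10^25
  = 2.59 × 10^-70 m²

2.59 × 10^-70 m²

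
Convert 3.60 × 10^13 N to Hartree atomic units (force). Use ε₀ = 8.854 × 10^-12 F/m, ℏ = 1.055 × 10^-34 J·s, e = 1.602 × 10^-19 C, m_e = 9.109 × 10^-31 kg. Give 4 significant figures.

4.380 × 10^20

atomic unit of force: F_au = E_h/a₀ = m_e²e⁶/((4πε₀)³ℏ⁴) = 8.220 × 10^-8 N.
3.60 × 10^13 / 8.220 × 10^-8 = 4.380 × 10^20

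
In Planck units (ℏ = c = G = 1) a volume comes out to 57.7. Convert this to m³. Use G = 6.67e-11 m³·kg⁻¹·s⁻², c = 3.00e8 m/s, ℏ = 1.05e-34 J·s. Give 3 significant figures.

One Planck volume: V_P = (ℏG/c³)^(3/2) = 4.18e-105 m³.
57.7 × 4.18e-105 m³ = 2.41e-103 m³

2.41e-103 m³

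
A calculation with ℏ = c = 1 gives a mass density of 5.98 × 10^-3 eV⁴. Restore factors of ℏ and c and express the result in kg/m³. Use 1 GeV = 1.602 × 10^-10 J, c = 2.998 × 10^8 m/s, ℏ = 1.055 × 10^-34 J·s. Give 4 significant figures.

1.385 × 10^-18 kg/m³

Mass density is [E]/(c²[L]³) = [E]⁴/(ℏ³c⁵).
1 GeV⁴ → 1/(ℏ³c⁵) × (1 GeV in J)⁴ = 2.316 × 10^20 kg/m³.
Convert the energy scale: 5.98 × 10^-3 eV⁴ = 5.98 × 10^-39 GeV⁴.
Result: 5.98 × 10^-39 × 2.316 × 10^20 = 1.385 × 10^-18 kg/m³.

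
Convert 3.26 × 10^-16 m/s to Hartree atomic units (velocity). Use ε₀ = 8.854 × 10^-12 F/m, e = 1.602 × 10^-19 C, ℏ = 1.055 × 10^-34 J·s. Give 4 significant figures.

atomic unit of velocity: v_au = e²/(4πε₀ℏ) = 2.186 × 10^6 m/s.
3.26 × 10^-16 / 2.186 × 10^6 = 1.491 × 10^-22

1.491 × 10^-22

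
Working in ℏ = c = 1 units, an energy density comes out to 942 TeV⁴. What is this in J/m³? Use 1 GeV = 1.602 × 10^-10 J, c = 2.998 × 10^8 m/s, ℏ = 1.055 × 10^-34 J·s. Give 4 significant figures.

[E]/[L]³ = [E]⁴/(ℏc)³; restore (ℏc)⁻³.
1 GeV⁴ → 1/(ℏc)³ × (1 GeV in J)⁴ = 2.082 × 10^37 J/m³.
Convert the energy scale: 942 TeV⁴ = 9.42 × 10^14 GeV⁴.
Result: 9.42 × 10^14 × 2.082 × 10^37 = 1.961 × 10^52 J/m³.

1.961 × 10^52 J/m³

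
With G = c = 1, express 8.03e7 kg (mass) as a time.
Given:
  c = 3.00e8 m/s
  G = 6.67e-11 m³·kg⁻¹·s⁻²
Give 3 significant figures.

1.98e-28 s

Mass → time via G/c³.
8.03e7 kg × (G/c³) = 1.98e-28 s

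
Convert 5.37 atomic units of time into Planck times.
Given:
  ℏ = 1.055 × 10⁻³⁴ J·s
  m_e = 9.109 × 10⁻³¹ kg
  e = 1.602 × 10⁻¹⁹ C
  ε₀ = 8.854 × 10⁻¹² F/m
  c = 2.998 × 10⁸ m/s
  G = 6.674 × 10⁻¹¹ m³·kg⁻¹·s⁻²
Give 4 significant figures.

2.413 × 10²⁷

atomic unit of time: τ_au = (4πε₀)²ℏ³/(m_e e⁴) = 2.423 × 10⁻¹⁷ s
Planck time: t_P = √(ℏG/c⁵) = 5.392 × 10⁻⁴⁴ s
5.37 × 2.423 × 10⁻¹⁷ / 5.392 × 10⁻⁴⁴ = 2.413 × 10²⁷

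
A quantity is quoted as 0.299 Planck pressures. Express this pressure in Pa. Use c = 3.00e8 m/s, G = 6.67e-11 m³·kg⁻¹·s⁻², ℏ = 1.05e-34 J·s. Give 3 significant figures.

One Planck pressure: p_P = c⁷/(ℏG²) = 4.68e113 Pa.
0.299 × 4.68e113 Pa = 1.40e113 Pa

1.40e113 Pa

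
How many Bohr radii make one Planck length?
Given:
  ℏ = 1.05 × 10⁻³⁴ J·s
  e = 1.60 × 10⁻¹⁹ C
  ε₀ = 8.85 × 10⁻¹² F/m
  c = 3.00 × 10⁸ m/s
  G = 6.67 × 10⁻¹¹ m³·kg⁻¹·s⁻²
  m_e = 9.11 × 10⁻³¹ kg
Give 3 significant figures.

Planck length: ℓ_P = √(ℏG/c³) = 1.61 × 10⁻³⁵ m
Bohr radius: a₀ = 4πε₀ℏ²/(m_e e²) = 5.26 × 10⁻¹¹ m
ratio = 1.61 × 10⁻³⁵ / 5.26 × 10⁻¹¹ = 3.06 × 10⁻²⁵

3.06 × 10⁻²⁵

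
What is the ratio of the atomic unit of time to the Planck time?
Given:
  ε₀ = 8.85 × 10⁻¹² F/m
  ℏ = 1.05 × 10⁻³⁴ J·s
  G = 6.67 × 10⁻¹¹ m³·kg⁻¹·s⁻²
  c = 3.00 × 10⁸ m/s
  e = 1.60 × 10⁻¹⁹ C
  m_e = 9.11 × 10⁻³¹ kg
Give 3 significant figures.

atomic unit of time: τ_au = (4πε₀)²ℏ³/(m_e e⁴) = 2.40 × 10⁻¹⁷ s
Planck time: t_P = √(ℏG/c⁵) = 5.37 × 10⁻⁴⁴ s
ratio = 2.40 × 10⁻¹⁷ / 5.37 × 10⁻⁴⁴ = 4.47 × 10²⁶

4.47 × 10²⁶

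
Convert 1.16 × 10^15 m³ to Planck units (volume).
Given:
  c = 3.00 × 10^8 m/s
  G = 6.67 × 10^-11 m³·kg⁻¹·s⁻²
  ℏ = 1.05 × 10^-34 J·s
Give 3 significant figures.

Planck volume: V_P = (ℏG/c³)^(3/2) = 4.18 × 10^-105 m³.
1.16 × 10^15 / 4.18 × 10^-105 = 2.78 × 10^119

2.78 × 10^119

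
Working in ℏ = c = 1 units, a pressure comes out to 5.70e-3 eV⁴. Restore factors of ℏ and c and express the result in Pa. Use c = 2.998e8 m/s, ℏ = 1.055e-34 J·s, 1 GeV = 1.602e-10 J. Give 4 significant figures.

0.1187 Pa

Pressure is [E]/[L]³ = [E]⁴/(ℏc)³.
1 GeV⁴ → 1/(ℏc)³ × (1 GeV in J)⁴ = 2.082e37 Pa.
Convert the energy scale: 5.70e-3 eV⁴ = 5.70e-39 GeV⁴.
Result: 5.70e-39 × 2.082e37 = 0.1187 Pa.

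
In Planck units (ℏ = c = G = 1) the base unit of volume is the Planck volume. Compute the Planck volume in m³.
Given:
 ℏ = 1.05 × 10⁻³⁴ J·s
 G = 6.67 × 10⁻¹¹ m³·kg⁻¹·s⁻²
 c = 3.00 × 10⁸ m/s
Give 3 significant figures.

4.18 × 10⁻¹⁰⁵ m³

V_P = (ℏG/c³)^(3/2)
  = √(1.75 × 10⁻²⁰⁹)
  = 4.18 × 10⁻¹⁰⁵ m³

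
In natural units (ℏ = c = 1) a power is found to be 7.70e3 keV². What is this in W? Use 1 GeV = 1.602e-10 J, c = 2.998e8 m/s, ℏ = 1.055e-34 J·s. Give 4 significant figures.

Power is [E]/[T] = [E]²/ℏ.
1 GeV² → 1/ℏ × (1 GeV in J)² = 2.433e14 W.
Convert the energy scale: 7.70e3 keV² = 7.70e-9 GeV².
Result: 7.70e-9 × 2.433e14 = 1.873e6 W.

1.873e6 W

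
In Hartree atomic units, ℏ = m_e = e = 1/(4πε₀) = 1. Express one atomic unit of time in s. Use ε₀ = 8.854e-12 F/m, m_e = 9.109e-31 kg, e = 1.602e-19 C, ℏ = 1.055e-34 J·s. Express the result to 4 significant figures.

2.423e-17 s

From ℏ = m_e = e = 1/(4πε₀) = 1 the time scale is τ_au = (4πε₀)²ℏ³/(m_e e⁴).
E_h = 4.354e-18 J
ℏ/E_h = 2.423e-17 s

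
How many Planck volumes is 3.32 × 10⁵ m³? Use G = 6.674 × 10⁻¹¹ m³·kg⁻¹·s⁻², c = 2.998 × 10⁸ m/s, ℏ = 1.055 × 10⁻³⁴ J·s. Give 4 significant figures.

Planck volume: V_P = (ℏG/c³)^(3/2) = 4.224 × 10⁻¹⁰⁵ m³.
3.32 × 10⁵ / 4.224 × 10⁻¹⁰⁵ = 7.860 × 10¹⁰⁹

7.860 × 10¹⁰⁹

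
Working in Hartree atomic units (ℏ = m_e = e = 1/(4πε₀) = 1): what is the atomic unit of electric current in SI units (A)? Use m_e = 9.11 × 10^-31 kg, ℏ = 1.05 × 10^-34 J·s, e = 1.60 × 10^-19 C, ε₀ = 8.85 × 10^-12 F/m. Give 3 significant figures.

From ℏ = m_e = e = 1/(4πε₀) = 1 the current scale is I_au = e E_h/ℏ = m_e e⁵/((4πε₀)²ℏ³).
E_h = 4.38 × 10^-18 J
e·E_h/ℏ = 6.67 × 10^-3 A

6.67 × 10^-3 A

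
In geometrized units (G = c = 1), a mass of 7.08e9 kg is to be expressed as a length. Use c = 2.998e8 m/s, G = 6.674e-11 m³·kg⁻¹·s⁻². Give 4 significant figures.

In G = c = 1 units mass has dimensions of length; the conversion factor is G/c².
7.08e9 kg × (G/c²) = 5.257e-18 m

5.257e-18 m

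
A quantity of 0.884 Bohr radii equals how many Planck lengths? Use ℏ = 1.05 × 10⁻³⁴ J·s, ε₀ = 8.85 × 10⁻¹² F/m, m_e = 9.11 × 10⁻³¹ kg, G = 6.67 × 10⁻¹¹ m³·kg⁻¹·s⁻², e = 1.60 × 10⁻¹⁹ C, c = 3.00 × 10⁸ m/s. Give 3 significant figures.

Bohr radius: a₀ = 4πε₀ℏ²/(m_e e²) = 5.26 × 10⁻¹¹ m
Planck length: ℓ_P = √(ℏG/c³) = 1.61 × 10⁻³⁵ m
0.884 × 5.26 × 10⁻¹¹ / 1.61 × 10⁻³⁵ = 2.89 × 10²⁴

2.89 × 10²⁴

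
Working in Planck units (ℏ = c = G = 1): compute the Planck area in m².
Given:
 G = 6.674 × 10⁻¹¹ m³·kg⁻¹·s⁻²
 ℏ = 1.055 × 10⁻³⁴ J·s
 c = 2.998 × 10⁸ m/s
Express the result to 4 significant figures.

2.613 × 10⁻⁷⁰ m²

The unique combination of the constants set to 1 with dimensions of area is A_P = ℏG/c³.
  = 7.041 × 10⁻⁴⁵ / 2.695 × 10²⁵
  = 2.613 × 10⁻⁷⁰ m²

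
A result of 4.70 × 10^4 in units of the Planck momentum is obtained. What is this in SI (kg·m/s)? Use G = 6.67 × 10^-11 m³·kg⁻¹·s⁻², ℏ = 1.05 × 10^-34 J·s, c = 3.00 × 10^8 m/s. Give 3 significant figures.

3.06 × 10^5 kg·m/s

One Planck momentum: p_P = √(ℏc³/G) = 6.52 kg·m/s.
4.70 × 10^4 × 6.52 kg·m/s = 3.06 × 10^5 kg·m/s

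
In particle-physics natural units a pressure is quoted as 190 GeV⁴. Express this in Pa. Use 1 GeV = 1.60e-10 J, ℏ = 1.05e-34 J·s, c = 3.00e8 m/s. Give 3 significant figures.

3.98e39 Pa

Pressure is [E]/[L]³ = [E]⁴/(ℏc)³.
1 GeV⁴ → 1/(ℏc)³ × (1 GeV in J)⁴ = 2.10e37 Pa.
Result: 190 × 2.10e37 = 3.98e39 Pa.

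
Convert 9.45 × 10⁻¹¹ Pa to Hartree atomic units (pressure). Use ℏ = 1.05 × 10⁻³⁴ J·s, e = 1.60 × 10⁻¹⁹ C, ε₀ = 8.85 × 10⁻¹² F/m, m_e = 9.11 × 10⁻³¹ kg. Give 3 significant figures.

3.14 × 10⁻²⁴

atomic unit of pressure: P_au = E_h/a₀³ = m_e⁴e¹⁰/((4πε₀)⁵ℏ⁸) = 3.01 × 10¹³ Pa.
9.45 × 10⁻¹¹ / 3.01 × 10¹³ = 3.14 × 10⁻²⁴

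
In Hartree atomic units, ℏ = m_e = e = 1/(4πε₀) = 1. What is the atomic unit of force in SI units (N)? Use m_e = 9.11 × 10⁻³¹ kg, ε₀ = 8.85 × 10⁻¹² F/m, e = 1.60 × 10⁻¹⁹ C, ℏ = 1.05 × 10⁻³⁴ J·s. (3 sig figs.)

8.33 × 10⁻⁸ N

The unique combination of the constants set to 1 with dimensions of force is F_au = E_h/a₀ = m_e²e⁶/((4πε₀)³ℏ⁴).
E_h = 4.38 × 10⁻¹⁸ J
a₀ = 5.26 × 10⁻¹¹ m
E_h/a₀ = 8.33 × 10⁻⁸ N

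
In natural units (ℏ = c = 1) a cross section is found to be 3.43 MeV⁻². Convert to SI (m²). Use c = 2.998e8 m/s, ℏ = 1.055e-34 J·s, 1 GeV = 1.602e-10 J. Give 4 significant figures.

1.337e-25 m²

Area is [L]² = [E]⁻²·(ℏc)²; restore (ℏc)².
1 GeV⁻² → (ℏc)² × (1 GeV in J)⁻² = 3.898e-32 m².
Convert the energy scale: 3.43 MeV⁻² = 3.43e6 GeV⁻².
Result: 3.43e6 × 3.898e-32 = 1.337e-25 m².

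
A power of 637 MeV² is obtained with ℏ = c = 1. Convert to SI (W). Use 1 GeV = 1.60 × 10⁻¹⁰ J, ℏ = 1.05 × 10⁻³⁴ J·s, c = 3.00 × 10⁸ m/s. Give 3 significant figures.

Power is [E]/[T] = [E]²/ℏ.
1 GeV² → 1/ℏ × (1 GeV in J)² = 2.44 × 10¹⁴ W.
Convert the energy scale: 637 MeV² = 6.37 × 10⁻⁴ GeV².
Result: 6.37 × 10⁻⁴ × 2.44 × 10¹⁴ = 1.55 × 10¹¹ W.

1.55 × 10¹¹ W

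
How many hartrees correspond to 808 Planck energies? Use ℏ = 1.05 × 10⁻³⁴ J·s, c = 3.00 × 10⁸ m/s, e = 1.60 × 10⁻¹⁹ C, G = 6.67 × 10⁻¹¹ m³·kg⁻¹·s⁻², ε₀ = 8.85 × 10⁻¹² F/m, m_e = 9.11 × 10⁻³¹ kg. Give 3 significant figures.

3.61 × 10²⁹

Planck energy: E_P = √(ℏc⁵/G) = 1.96 × 10⁹ J
hartree: E_h = m_e e⁴/(4πε₀ℏ)² = 4.38 × 10⁻¹⁸ J
808 × 1.96 × 10⁹ / 4.38 × 10⁻¹⁸ = 3.61 × 10²⁹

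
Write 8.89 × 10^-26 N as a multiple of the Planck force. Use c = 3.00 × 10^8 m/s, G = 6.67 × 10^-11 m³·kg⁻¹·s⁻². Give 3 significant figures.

Planck force: F_P = c⁴/G = 1.21 × 10^44 N.
8.89 × 10^-26 / 1.21 × 10^44 = 7.32 × 10^-70

7.32 × 10^-70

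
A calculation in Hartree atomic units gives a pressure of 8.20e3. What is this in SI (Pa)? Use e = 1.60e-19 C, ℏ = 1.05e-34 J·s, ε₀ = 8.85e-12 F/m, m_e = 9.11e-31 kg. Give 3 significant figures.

2.47e17 Pa

One atomic unit of pressure: P_au = E_h/a₀³ = m_e⁴e¹⁰/((4πε₀)⁵ℏ⁸) = 3.01e13 Pa.
8.20e3 × 3.01e13 Pa = 2.47e17 Pa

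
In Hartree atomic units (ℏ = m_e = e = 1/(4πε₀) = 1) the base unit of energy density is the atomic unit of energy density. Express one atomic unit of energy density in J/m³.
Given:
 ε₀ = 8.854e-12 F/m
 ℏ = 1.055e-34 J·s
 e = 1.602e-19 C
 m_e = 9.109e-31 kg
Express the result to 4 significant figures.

2.929e13 J/m³

u_au = E_h/a₀³ = m_e⁴e¹⁰/((4πε₀)⁵ℏ⁸)
E_h = 4.354e-18 J
a₀ = 5.297e-11 m
E_h/a₀³ = 2.929e13 J/m³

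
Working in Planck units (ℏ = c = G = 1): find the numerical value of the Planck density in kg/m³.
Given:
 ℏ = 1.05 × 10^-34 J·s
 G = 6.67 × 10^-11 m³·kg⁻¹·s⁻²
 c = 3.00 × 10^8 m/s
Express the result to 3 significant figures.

5.20 × 10^96 kg/m³

Dimensional analysis gives ρ_P = c⁵/(ℏG²).
  = 2.43 × 10^42 / 4.67 × 10^-55
  = 5.20 × 10^96 kg/m³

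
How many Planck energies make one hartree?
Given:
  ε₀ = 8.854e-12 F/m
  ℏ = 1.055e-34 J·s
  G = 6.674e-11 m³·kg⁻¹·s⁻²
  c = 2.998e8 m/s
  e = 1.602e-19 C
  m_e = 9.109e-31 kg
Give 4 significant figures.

2.225e-27

hartree: E_h = m_e e⁴/(4πε₀ℏ)² = 4.354e-18 J
Planck energy: E_P = √(ℏc⁵/G) = 1.957e9 J
ratio = 4.354e-18 / 1.957e9 = 2.225e-27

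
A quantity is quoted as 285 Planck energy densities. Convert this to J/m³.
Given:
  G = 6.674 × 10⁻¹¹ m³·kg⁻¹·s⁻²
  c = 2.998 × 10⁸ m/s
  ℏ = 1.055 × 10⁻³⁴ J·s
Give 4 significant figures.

One Planck energy density: u_P = c⁷/(ℏG²) = 4.632 × 10¹¹³ J/m³.
285 × 4.632 × 10¹¹³ J/m³ = 1.320 × 10¹¹⁶ J/m³

1.320 × 10¹¹⁶ J/m³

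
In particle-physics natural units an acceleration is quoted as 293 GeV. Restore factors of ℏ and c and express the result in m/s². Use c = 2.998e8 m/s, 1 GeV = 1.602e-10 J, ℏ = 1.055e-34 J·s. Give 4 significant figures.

1.334e35 m/s²

Acceleration is [L]/[T]² = c·[E]/ℏ.
1 GeV → c/ℏ × (1 GeV in J) = 4.552e32 m/s².
Result: 293 × 4.552e32 = 1.334e35 m/s².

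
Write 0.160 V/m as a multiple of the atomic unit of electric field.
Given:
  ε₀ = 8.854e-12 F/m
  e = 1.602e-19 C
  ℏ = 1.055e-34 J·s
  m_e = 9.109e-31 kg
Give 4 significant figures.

3.118e-13

atomic unit of electric field: E_au = E_h/(e a₀) = m_e²e⁵/((4πε₀)³ℏ⁴) = 5.131e11 V/m.
0.160 / 5.131e11 = 3.118e-13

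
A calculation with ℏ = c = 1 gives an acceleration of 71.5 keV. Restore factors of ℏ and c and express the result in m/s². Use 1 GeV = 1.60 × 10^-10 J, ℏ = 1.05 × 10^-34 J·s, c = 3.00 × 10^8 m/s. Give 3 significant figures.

3.27 × 10^28 m/s²

Acceleration is [L]/[T]² = c·[E]/ℏ.
1 GeV → c/ℏ × (1 GeV in J) = 4.57 × 10^32 m/s².
Convert the energy scale: 71.5 keV = 7.15 × 10^-5 GeV.
Result: 7.15 × 10^-5 × 4.57 × 10^32 = 3.27 × 10^28 m/s².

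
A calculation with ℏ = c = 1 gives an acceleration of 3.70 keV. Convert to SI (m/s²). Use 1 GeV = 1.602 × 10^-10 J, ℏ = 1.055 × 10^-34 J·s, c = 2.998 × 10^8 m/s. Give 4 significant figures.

1.684 × 10^27 m/s²

Acceleration is [L]/[T]² = c·[E]/ℏ.
1 GeV → c/ℏ × (1 GeV in J) = 4.552 × 10^32 m/s².
Convert the energy scale: 3.70 keV = 3.70 × 10^-6 GeV.
Result: 3.70 × 10^-6 × 4.552 × 10^32 = 1.684 × 10^27 m/s².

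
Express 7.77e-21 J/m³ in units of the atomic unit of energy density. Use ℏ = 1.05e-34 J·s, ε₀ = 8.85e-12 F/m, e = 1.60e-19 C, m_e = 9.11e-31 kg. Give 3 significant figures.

2.58e-34

atomic unit of energy density: u_au = E_h/a₀³ = m_e⁴e¹⁰/((4πε₀)⁵ℏ⁸) = 3.01e13 J/m³.
7.77e-21 / 3.01e13 = 2.58e-34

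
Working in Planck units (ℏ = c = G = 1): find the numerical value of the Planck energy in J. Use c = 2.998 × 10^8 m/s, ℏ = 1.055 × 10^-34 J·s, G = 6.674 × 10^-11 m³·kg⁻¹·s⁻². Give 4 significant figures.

From ℏ = c = G = 1 the energy scale is E_P = √(ℏc⁵/G).
  = √(3.828 × 10^18)
  = 1.957 × 10^9 J

1.957 × 10^9 J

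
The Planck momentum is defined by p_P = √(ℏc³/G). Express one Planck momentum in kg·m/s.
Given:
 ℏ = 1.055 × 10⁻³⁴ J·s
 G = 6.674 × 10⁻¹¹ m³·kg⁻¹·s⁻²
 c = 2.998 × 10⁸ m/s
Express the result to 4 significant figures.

6.527 kg·m/s

p_P = √(ℏc³/G)
  = √(42.60)
  = 6.527 kg·m/s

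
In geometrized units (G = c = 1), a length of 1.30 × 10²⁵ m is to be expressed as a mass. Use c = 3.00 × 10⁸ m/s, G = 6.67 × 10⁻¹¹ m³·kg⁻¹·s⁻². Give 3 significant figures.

1.75 × 10⁵² kg

Length → mass via c²/G.
1.30 × 10²⁵ m × (c²/G) = 1.75 × 10⁵² kg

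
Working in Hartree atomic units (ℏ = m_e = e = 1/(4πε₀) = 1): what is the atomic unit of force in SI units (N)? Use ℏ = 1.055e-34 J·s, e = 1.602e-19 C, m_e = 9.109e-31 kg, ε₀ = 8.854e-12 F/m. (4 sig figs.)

8.220e-8 N

Dimensional analysis gives F_au = E_h/a₀ = m_e²e⁶/((4πε₀)³ℏ⁴).
E_h = 4.354e-18 J
a₀ = 5.297e-11 m
E_h/a₀ = 8.220e-8 N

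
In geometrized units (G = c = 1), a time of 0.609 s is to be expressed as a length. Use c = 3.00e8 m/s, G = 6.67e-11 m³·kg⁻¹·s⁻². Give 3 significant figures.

1.83e8 m

Time → length via c.
0.609 s × (c) = 1.83e8 m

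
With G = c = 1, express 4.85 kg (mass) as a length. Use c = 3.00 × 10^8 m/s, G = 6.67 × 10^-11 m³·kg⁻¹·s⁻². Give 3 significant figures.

In G = c = 1 units mass has dimensions of length; the conversion factor is G/c².
4.85 kg × (G/c²) = 3.59 × 10^-27 m

3.59 × 10^-27 m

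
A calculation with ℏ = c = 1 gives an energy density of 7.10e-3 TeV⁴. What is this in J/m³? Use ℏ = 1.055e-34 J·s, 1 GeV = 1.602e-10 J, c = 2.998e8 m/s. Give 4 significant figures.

[E]/[L]³ = [E]⁴/(ℏc)³; restore (ℏc)⁻³.
1 GeV⁴ → 1/(ℏc)³ × (1 GeV in J)⁴ = 2.082e37 J/m³.
Convert the energy scale: 7.10e-3 TeV⁴ = 7.10e9 GeV⁴.
Result: 7.10e9 × 2.082e37 = 1.478e47 J/m³.

1.478e47 J/m³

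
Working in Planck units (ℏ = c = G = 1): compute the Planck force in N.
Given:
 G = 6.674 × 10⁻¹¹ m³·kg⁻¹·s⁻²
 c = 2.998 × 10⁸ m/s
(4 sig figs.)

1.210 × 10⁴⁴ N

From ℏ = c = G = 1 the force scale is F_P = c⁴/G.
  = 8.078 × 10³³ / 6.674 × 10⁻¹¹
  = 1.210 × 10⁴⁴ N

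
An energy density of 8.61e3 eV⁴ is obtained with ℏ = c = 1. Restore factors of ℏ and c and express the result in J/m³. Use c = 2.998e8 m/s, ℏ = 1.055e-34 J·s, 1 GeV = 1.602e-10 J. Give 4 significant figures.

1.792e5 J/m³

[E]/[L]³ = [E]⁴/(ℏc)³; restore (ℏc)⁻³.
1 GeV⁴ → 1/(ℏc)³ × (1 GeV in J)⁴ = 2.082e37 J/m³.
Convert the energy scale: 8.61e3 eV⁴ = 8.61e-33 GeV⁴.
Result: 8.61e-33 × 2.082e37 = 1.792e5 J/m³.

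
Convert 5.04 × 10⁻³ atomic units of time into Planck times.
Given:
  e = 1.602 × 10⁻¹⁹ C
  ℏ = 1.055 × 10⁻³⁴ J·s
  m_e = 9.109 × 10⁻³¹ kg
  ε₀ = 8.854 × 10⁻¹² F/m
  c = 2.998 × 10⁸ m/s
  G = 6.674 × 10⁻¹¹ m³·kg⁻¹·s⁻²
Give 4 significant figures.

atomic unit of time: τ_au = (4πε₀)²ℏ³/(m_e e⁴) = 2.423 × 10⁻¹⁷ s
Planck time: t_P = √(ℏG/c⁵) = 5.392 × 10⁻⁴⁴ s
5.04 × 10⁻³ × 2.423 × 10⁻¹⁷ / 5.392 × 10⁻⁴⁴ = 2.265 × 10²⁴

2.265 × 10²⁴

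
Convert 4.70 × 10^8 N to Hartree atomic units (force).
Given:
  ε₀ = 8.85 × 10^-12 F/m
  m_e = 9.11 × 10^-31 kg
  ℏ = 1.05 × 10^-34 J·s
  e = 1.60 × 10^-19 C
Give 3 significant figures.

atomic unit of force: F_au = E_h/a₀ = m_e²e⁶/((4πε₀)³ℏ⁴) = 8.33 × 10^-8 N.
4.70 × 10^8 / 8.33 × 10^-8 = 5.64 × 10^15

5.64 × 10^15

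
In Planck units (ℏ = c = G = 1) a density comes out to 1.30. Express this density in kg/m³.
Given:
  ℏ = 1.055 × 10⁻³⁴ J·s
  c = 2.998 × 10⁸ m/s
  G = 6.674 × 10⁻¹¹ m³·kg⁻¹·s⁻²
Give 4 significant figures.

6.700 × 10⁹⁶ kg/m³

One Planck density: ρ_P = c⁵/(ℏG²) = 5.154 × 10⁹⁶ kg/m³.
1.30 × 5.154 × 10⁹⁶ kg/m³ = 6.700 × 10⁹⁶ kg/m³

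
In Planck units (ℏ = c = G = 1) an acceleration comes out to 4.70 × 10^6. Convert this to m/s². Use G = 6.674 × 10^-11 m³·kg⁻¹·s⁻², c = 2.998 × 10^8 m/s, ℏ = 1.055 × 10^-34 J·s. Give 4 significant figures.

2.613 × 10^58 m/s²

One Planck acceleration: a_P = √(c⁷/(ℏG)) = 5.560 × 10^51 m/s².
4.70 × 10^6 × 5.560 × 10^51 m/s² = 2.613 × 10^58 m/s²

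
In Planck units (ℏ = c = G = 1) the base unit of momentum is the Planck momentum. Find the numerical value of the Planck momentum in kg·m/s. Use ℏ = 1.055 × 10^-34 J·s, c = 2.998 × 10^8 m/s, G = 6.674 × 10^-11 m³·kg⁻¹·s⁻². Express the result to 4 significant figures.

p_P = √(ℏc³/G)
  = √(42.60)
  = 6.527 kg·m/s

6.527 kg·m/s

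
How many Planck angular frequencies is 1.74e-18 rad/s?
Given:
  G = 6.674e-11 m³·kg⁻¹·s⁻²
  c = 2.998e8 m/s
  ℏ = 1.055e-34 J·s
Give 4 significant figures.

Planck angular frequency: ω_P = √(c⁵/(ℏG)) = 1.855e43 rad/s.
1.74e-18 / 1.855e43 = 9.382e-62

9.382e-62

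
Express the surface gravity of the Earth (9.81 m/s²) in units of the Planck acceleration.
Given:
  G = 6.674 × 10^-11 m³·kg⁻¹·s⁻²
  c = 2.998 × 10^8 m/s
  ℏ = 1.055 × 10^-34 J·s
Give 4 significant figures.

Planck acceleration: a_P = √(c⁷/(ℏG)) = 5.560 × 10^51 m/s².
9.81 / 5.560 × 10^51 = 1.764 × 10^-51

1.764 × 10^-51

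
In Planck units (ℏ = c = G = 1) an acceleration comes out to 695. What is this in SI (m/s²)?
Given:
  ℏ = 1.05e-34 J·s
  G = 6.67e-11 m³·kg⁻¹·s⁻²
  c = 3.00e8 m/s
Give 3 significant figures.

One Planck acceleration: a_P = √(c⁷/(ℏG)) = 5.59e51 m/s².
695 × 5.59e51 m/s² = 3.88e54 m/s²

3.88e54 m/s²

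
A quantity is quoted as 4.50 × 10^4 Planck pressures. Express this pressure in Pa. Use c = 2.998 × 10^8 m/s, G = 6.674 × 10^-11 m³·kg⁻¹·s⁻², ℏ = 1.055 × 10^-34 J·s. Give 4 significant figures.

2.085 × 10^118 Pa

One Planck pressure: p_P = c⁷/(ℏG²) = 4.632 × 10^113 Pa.
4.50 × 10^4 × 4.632 × 10^113 Pa = 2.085 × 10^118 Pa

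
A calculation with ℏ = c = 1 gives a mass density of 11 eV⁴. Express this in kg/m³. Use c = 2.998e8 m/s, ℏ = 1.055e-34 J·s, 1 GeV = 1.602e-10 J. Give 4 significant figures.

2.548e-15 kg/m³

Mass density is [E]/(c²[L]³) = [E]⁴/(ℏ³c⁵).
1 GeV⁴ → 1/(ℏ³c⁵) × (1 GeV in J)⁴ = 2.316e20 kg/m³.
Convert the energy scale: 11 eV⁴ = 1.10e-35 GeV⁴.
Result: 1.10e-35 × 2.316e20 = 2.548e-15 kg/m³.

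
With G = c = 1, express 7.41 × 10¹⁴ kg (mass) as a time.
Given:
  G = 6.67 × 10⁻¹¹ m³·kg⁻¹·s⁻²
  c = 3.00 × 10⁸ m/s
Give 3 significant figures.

1.83 × 10⁻²¹ s

Mass → time via G/c³.
7.41 × 10¹⁴ kg × (G/c³) = 1.83 × 10⁻²¹ s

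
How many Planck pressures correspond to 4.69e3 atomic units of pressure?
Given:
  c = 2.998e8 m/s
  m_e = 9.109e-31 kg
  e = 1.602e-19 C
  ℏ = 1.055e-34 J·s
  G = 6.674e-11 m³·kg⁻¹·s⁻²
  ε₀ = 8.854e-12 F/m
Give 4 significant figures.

atomic unit of pressure: P_au = E_h/a₀³ = m_e⁴e¹⁰/((4πε₀)⁵ℏ⁸) = 2.929e13 Pa
Planck pressure: p_P = c⁷/(ℏG²) = 4.632e113 Pa
4.69e3 × 2.929e13 / 4.632e113 = 2.966e-97

2.966e-97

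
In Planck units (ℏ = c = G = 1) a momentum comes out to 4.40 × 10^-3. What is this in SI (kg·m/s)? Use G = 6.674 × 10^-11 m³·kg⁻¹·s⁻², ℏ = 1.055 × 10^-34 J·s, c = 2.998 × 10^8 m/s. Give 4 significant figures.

0.02872 kg·m/s

One Planck momentum: p_P = √(ℏc³/G) = 6.527 kg·m/s.
4.40 × 10^-3 × 6.527 kg·m/s = 0.02872 kg·m/s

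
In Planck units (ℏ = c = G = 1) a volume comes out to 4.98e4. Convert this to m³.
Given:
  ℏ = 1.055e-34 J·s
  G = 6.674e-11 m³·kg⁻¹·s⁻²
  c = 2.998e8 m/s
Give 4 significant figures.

2.104e-100 m³

One Planck volume: V_P = (ℏG/c³)^(3/2) = 4.224e-105 m³.
4.98e4 × 4.224e-105 m³ = 2.104e-100 m³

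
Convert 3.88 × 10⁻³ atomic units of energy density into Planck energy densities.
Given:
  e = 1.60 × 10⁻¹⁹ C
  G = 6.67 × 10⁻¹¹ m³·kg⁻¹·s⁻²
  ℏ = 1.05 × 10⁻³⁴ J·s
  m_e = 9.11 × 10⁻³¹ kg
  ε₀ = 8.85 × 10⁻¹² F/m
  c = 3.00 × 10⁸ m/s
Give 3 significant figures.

atomic unit of energy density: u_au = E_h/a₀³ = m_e⁴e¹⁰/((4πε₀)⁵ℏ⁸) = 3.01 × 10¹³ J/m³
Planck energy density: u_P = c⁷/(ℏG²) = 4.68 × 10¹¹³ J/m³
3.88 × 10⁻³ × 3.01 × 10¹³ / 4.68 × 10¹¹³ = 2.50 × 10⁻¹⁰³

2.50 × 10⁻¹⁰³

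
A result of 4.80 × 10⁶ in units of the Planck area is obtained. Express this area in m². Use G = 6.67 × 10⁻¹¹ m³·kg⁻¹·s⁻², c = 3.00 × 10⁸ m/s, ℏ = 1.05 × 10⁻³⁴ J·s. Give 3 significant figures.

One Planck area: A_P = ℏG/c³ = 2.59 × 10⁻⁷⁰ m².
4.80 × 10⁶ × 2.59 × 10⁻⁷⁰ m² = 1.25 × 10⁻⁶³ m²

1.25 × 10⁻⁶³ m²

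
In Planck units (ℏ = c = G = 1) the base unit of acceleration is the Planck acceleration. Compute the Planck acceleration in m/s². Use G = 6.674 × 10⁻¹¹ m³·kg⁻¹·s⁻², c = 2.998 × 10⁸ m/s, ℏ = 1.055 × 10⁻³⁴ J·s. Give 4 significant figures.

5.560 × 10⁵¹ m/s²

a_P = √(c⁷/(ℏG))
  = √(3.092 × 10¹⁰³)
  = 5.560 × 10⁵¹ m/s²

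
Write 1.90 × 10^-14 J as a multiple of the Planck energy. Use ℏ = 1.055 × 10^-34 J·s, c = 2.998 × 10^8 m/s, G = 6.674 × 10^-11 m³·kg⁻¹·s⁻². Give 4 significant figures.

9.710 × 10^-24

Planck energy: E_P = √(ℏc⁵/G) = 1.957 × 10^9 J.
1.90 × 10^-14 / 1.957 × 10^9 = 9.710 × 10^-24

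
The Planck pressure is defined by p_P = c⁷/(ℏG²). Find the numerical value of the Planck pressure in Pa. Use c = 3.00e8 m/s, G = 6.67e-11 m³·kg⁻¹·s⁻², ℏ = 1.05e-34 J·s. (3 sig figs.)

4.68e113 Pa

p_P = c⁷/(ℏG²)
  = 2.19e59 / 4.67e-55
  = 4.68e113 Pa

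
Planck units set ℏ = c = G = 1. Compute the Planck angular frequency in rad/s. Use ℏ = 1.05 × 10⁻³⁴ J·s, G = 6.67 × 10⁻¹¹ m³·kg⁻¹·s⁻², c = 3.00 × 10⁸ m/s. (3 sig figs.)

1.86 × 10⁴³ rad/s

Dimensional analysis gives ω_P = √(c⁵/(ℏG)).
  = √(3.47 × 10⁸⁶)
  = 1.86 × 10⁴³ rad/s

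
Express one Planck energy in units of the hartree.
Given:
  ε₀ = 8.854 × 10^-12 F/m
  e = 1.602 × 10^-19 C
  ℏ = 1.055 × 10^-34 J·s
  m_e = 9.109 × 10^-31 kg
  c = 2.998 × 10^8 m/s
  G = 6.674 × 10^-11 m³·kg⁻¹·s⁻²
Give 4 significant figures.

Planck energy: E_P = √(ℏc⁵/G) = 1.957 × 10^9 J
hartree: E_h = m_e e⁴/(4πε₀ℏ)² = 4.354 × 10^-18 J
ratio = 1.957 × 10^9 / 4.354 × 10^-18 = 4.494 × 10^26

4.494 × 10^26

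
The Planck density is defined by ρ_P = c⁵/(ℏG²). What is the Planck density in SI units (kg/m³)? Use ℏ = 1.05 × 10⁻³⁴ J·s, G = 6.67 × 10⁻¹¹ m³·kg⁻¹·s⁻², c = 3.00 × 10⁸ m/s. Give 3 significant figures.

5.20 × 10⁹⁶ kg/m³

ρ_P = c⁵/(ℏG²)
  = 2.43 × 10⁴² / 4.67 × 10⁻⁵⁵
  = 5.20 × 10⁹⁶ kg/m³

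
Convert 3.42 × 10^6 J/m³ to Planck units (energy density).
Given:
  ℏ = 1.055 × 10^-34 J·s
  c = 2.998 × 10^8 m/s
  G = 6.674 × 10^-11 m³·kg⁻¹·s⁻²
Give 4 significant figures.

7.383 × 10^-108

Planck energy density: u_P = c⁷/(ℏG²) = 4.632 × 10^113 J/m³.
3.42 × 10^6 / 4.632 × 10^113 = 7.383 × 10^-108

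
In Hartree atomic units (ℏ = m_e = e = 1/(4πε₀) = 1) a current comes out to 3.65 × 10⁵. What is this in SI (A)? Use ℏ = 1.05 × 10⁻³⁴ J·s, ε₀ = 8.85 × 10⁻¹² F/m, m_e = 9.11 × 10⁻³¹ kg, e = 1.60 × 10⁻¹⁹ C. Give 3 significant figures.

2.44 × 10³ A

One atomic unit of electric current: I_au = e E_h/ℏ = m_e e⁵/((4πε₀)²ℏ³) = 6.67 × 10⁻³ A.
3.65 × 10⁵ × 6.67 × 10⁻³ A = 2.44 × 10³ A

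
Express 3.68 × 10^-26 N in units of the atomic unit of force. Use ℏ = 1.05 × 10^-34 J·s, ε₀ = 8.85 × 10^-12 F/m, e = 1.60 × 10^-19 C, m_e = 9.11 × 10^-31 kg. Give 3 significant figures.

4.42 × 10^-19

atomic unit of force: F_au = E_h/a₀ = m_e²e⁶/((4πε₀)³ℏ⁴) = 8.33 × 10^-8 N.
3.68 × 10^-26 / 8.33 × 10^-8 = 4.42 × 10^-19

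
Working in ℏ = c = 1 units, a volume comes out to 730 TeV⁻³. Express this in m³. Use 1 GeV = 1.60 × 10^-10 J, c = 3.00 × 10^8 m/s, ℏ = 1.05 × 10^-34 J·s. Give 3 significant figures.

Volume is [L]³ = [E]⁻³·(ℏc)³.
1 GeV⁻³ → (ℏc)³ × (1 GeV in J)⁻³ = 7.63 × 10^-48 m³.
Convert the energy scale: 730 TeV⁻³ = 7.30 × 10^-7 GeV⁻³.
Result: 7.30 × 10^-7 × 7.63 × 10^-48 = 5.57 × 10^-54 m³.

5.57 × 10^-54 m³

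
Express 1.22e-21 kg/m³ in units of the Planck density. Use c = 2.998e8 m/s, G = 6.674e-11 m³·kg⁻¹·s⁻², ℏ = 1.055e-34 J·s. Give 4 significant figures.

2.367e-118

Planck density: ρ_P = c⁵/(ℏG²) = 5.154e96 kg/m³.
1.22e-21 / 5.154e96 = 2.367e-118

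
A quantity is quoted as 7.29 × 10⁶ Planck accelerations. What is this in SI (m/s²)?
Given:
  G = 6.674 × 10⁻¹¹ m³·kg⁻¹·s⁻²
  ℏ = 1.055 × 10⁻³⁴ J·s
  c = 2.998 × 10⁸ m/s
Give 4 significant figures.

One Planck acceleration: a_P = √(c⁷/(ℏG)) = 5.560 × 10⁵¹ m/s².
7.29 × 10⁶ × 5.560 × 10⁵¹ m/s² = 4.053 × 10⁵⁸ m/s²

4.053 × 10⁵⁸ m/s²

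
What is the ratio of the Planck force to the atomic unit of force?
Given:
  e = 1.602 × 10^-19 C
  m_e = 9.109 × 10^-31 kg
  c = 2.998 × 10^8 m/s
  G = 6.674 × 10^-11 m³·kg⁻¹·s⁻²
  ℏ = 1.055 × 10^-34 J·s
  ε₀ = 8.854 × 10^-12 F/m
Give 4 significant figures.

1.473 × 10^51

Planck force: F_P = c⁴/G = 1.210 × 10^44 N
atomic unit of force: F_au = E_h/a₀ = m_e²e⁶/((4πε₀)³ℏ⁴) = 8.220 × 10^-8 N
ratio = 1.210 × 10^44 / 8.220 × 10^-8 = 1.473 × 10^51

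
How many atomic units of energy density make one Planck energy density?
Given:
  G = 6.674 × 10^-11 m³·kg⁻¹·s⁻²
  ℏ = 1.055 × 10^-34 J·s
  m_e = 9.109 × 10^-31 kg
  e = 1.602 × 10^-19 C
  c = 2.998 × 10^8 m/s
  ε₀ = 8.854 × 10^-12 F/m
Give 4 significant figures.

1.581 × 10^100

Planck energy density: u_P = c⁷/(ℏG²) = 4.632 × 10^113 J/m³
atomic unit of energy density: u_au = E_h/a₀³ = m_e⁴e¹⁰/((4πε₀)⁵ℏ⁸) = 2.929 × 10^13 J/m³
ratio = 4.632 × 10^113 / 2.929 × 10^13 = 1.581 × 10^100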